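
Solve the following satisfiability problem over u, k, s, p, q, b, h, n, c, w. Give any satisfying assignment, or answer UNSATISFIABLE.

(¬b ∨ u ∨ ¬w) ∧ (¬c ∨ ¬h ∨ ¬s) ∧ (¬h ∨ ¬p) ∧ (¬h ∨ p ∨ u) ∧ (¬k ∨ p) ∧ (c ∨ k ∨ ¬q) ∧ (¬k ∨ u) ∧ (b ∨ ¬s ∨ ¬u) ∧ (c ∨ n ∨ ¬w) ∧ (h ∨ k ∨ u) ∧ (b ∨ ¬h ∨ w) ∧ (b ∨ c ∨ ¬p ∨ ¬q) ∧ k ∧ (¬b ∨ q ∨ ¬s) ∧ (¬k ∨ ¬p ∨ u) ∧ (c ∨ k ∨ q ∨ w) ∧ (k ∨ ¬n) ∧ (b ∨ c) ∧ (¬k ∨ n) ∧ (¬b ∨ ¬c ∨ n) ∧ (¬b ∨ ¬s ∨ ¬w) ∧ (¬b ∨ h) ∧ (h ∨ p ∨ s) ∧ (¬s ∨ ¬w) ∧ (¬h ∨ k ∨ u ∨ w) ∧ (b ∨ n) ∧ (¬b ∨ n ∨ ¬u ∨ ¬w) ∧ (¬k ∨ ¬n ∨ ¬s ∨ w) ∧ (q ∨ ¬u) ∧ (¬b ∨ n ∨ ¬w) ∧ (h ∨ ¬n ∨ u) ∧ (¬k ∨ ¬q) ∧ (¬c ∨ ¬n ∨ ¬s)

Unsatisfiable — no assignment works.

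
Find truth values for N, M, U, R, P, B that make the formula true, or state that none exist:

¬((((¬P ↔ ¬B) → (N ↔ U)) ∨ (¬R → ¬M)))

N = True, M = True, U = False, R = False, P = False, B = False

  ¬((((¬P ↔ ¬B) → (N ↔ U)) ∨ (¬R → ¬M))) = True
    ((¬P ↔ ¬B) → (N ↔ U)) ∨ (¬R → ¬M) = False
      (¬P ↔ ¬B) → (N ↔ U) = False
        ¬P ↔ ¬B = True
          ¬P = True
          ¬B = True
        N ↔ U = False
      ¬R → ¬M = False
        ¬R = True
        ¬M = False
The formula evaluates to True.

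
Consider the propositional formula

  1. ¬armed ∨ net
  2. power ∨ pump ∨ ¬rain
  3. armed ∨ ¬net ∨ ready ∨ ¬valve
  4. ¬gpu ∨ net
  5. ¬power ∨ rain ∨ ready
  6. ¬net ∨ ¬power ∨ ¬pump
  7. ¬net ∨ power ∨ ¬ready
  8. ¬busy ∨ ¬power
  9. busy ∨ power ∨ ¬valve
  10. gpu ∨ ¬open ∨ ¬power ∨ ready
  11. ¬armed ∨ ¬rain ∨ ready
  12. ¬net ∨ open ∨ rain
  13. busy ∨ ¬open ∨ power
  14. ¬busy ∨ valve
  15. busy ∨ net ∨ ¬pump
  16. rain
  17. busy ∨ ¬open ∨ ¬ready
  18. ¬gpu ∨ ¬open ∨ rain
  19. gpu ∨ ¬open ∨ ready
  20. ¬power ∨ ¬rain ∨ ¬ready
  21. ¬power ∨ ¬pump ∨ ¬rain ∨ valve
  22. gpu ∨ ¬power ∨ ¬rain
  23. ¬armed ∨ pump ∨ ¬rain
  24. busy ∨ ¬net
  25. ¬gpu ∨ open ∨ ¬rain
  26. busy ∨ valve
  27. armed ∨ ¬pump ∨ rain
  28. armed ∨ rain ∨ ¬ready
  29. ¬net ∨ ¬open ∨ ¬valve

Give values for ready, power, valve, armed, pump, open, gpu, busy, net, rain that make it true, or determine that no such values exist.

ready: True, power: False, valve: True, armed: False, pump: True, open: False, gpu: False, busy: True, net: False, rain: True

Unit clause (rain) forces rain = True.
Set ready = True.
  then (¬power ∨ ¬rain ∨ ¬ready) forces power = False.
  then (power ∨ pump ∨ ¬rain) forces pump = True.
  then (¬net ∨ power ∨ ¬ready) forces net = False.
  then (busy ∨ net ∨ ¬pump) forces busy = True.
  then (¬armed ∨ net) forces armed = False.
  then (¬gpu ∨ net) forces gpu = False.
  then (¬busy ∨ valve) forces valve = True.
Set open = False.
All clauses satisfied.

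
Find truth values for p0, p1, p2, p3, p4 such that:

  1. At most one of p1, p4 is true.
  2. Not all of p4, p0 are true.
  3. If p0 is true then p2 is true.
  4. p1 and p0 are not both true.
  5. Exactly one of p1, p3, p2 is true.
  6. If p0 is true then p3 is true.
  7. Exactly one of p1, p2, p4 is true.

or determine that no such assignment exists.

p0 = False; p1 = False; p2 = False; p3 = True; p4 = True

  (1) {p1, p4}: 1 true — at most one ✓
  (2) {p4, p0}: 1/2 true — not all ✓
  (3) p0=F ⇒ p2: vacuous ✓
  (4) p1=F, p0=F — not both ✓
  (5) {p1, p3, p2}: 1 true — exactly one ✓
  (6) p0=F ⇒ p3: vacuous ✓
  (7) {p1, p2, p4}: 1 true — exactly one ✓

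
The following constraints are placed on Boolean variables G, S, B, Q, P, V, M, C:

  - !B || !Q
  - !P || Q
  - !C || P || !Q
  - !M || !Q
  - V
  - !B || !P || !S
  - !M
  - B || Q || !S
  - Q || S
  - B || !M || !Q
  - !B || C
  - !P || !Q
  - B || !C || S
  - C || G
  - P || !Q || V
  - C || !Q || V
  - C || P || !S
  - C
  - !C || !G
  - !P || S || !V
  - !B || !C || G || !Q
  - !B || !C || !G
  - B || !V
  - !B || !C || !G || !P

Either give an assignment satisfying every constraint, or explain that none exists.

Unit clause (V) forces V = True.
Unit clause (!M) forces M = False.
Unit clause (C) forces C = True.
In (!C || !G) only !G is left, so G = False.
In (B || !V) only B is left, so B = True.
In (!B || !Q) only !Q is left, so Q = False.
In (!P || Q) only !P is left, so P = False.
In (Q || S) only S is left, so S = True.
All clauses satisfied.

G: False, S: True, B: True, Q: False, P: False, V: True, M: False, C: True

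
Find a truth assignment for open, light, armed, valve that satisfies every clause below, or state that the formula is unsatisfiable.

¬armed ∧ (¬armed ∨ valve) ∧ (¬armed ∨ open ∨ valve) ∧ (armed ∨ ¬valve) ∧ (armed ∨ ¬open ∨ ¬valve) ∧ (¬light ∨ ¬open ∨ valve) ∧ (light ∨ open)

Unit clause (¬armed) forces armed = False.
In (armed ∨ ¬valve) only ¬valve is left, so valve = False.
Set open = False.
  then (light ∨ open) forces light = True.
Check each clause:
  (¬armed): ¬armed holds.
  (¬armed ∨ valve): ¬armed holds.
  (¬armed ∨ open ∨ valve): ¬armed holds.
  (armed ∨ ¬valve): ¬valve holds.
  (armed ∨ ¬open ∨ ¬valve): ¬open holds.
  (¬light ∨ ¬open ∨ valve): ¬open holds.
  (light ∨ open): light holds.
All clauses satisfied.

open = False, light = True, armed = False, valve = False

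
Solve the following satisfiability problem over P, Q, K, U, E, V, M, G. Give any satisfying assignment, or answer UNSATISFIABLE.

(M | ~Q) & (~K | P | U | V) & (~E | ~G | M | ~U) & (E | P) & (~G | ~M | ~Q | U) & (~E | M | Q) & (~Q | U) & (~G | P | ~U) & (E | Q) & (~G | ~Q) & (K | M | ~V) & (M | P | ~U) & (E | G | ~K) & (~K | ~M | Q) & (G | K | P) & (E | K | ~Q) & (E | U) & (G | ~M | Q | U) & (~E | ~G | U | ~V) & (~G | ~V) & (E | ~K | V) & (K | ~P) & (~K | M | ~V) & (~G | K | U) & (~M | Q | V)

P: False, Q: True, K: True, U: True, E: True, V: False, M: True, G: False

Set P = False.
  then (E | P) forces E = True.
Try Q = False:
  (~E | M | Q) forces M = True.
  (~K | ~M | Q) forces K = False.
  (G | K | P) forces G = True.
  (~G | P | ~U) forces U = False.
  clause (~G | K | U) is falsified — backtrack.
So Q = True.
  then (M | ~Q) forces M = True.
  then (~Q | U) forces U = True.
  then (~G | P | ~U) forces G = False.
  then (G | K | P) forces K = True.
Set V = False.
All clauses satisfied.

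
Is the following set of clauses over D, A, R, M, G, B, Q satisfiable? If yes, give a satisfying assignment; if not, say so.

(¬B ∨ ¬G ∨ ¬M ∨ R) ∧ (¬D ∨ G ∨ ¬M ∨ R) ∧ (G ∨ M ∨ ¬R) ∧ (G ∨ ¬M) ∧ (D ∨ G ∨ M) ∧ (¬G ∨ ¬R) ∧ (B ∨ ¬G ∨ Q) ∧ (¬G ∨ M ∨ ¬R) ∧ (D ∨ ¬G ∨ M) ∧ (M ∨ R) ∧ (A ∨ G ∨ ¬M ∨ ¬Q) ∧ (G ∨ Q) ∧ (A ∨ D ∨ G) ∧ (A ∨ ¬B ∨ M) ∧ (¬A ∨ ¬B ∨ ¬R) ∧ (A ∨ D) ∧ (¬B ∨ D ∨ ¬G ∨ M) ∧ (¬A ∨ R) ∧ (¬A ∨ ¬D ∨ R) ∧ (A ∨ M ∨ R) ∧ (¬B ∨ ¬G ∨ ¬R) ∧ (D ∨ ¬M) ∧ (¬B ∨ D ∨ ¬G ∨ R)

Try D = False:
  (A ∨ D) forces A = True.
  (¬A ∨ R) forces R = True.
  (¬G ∨ ¬R) forces G = False.
  (G ∨ M ∨ ¬R) forces M = True.
  clause (G ∨ ¬M) is falsified — backtrack.
So D = True.
Set A = False.
Set R = False.
  then (M ∨ R) forces M = True.
  then (¬D ∨ G ∨ ¬M ∨ R) forces G = True.
  then (¬B ∨ ¬G ∨ ¬M ∨ R) forces B = False.
  then (B ∨ ¬G ∨ Q) forces Q = True.
All clauses satisfied.

D = True, A = False, R = False, M = True, G = True, B = False, Q = True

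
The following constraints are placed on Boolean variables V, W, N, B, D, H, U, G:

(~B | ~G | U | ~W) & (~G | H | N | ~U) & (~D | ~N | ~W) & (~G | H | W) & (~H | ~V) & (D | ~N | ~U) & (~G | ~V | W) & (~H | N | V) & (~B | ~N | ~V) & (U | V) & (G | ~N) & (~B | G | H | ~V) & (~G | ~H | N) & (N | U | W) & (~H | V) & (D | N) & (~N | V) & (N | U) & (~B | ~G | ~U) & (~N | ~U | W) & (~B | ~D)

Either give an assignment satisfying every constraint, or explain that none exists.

Set V = False.
  then (U | V) forces U = True.
  then (~H | V) forces H = False.
  then (~N | V) forces N = False.
  then (~G | H | N | ~U) forces G = False.
  then (D | N) forces D = True.
  then (~B | ~D) forces B = False.
Set W = True.
All clauses satisfied.

V: False, W: True, N: False, B: False, D: True, H: False, U: True, G: False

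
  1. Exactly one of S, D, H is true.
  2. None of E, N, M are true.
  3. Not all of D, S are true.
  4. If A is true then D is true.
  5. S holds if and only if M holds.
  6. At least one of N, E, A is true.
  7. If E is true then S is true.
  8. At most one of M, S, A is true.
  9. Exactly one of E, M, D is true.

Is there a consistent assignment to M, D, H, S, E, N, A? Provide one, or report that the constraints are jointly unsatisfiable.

M=F, D=T, H=F, S=F, E=F, N=F, A=T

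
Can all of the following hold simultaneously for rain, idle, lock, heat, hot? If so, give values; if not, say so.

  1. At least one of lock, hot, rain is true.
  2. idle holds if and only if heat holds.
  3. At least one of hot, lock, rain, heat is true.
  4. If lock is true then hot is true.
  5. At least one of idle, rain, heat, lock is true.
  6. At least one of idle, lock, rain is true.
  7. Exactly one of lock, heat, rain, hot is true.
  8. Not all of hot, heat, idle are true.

rain = True; idle = False; lock = False; heat = False; hot = False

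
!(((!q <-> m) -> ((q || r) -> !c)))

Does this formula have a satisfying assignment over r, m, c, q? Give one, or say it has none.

r=F; m=F; c=T; q=T

  !(((!q <-> m) -> ((q || r) -> !c))) = True
    (!q <-> m) -> ((q || r) -> !c) = False
      !q <-> m = True
        !q = False
      (q || r) -> !c = False
        q || r = True
        !c = False
The formula evaluates to True.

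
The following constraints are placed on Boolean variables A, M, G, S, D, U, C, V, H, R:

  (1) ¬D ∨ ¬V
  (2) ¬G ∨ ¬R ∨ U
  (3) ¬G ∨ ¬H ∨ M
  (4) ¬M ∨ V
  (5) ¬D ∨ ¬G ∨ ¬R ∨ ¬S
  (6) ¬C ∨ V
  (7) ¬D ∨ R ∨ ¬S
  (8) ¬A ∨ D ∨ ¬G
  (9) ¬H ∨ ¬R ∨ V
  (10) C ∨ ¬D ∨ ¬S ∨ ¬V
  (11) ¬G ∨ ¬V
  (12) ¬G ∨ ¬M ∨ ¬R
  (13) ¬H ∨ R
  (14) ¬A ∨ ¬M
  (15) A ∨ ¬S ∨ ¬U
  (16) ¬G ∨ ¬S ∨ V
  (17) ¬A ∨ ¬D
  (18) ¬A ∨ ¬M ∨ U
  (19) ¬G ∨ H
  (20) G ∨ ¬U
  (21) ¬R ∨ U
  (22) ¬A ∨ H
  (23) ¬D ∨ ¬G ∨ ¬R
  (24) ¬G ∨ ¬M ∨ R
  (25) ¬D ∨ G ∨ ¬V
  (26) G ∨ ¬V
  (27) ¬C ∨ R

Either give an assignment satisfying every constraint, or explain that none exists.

Set A = False.
Set M = False.
Try G = True:
  (¬G ∨ ¬H ∨ M) forces H = False.
  clause (¬G ∨ H) is falsified — backtrack.
So G = False.
  then (G ∨ ¬U) forces U = False.
  then (¬R ∨ U) forces R = False.
  then (G ∨ ¬V) forces V = False.
  then (¬C ∨ R) forces C = False.
  then (¬H ∨ R) forces H = False.
Set S = False.
Set D = False.
All clauses satisfied.

A = False, M = False, G = False, S = False, D = False, U = False, C = False, V = False, H = False, R = False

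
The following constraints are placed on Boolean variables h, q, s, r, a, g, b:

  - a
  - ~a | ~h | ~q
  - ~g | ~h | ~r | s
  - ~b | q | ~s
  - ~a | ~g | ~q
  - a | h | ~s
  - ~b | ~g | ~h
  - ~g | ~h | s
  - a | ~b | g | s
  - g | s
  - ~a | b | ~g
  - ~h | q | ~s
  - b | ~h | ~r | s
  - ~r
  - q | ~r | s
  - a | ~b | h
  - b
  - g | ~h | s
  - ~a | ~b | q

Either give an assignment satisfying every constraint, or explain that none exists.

h: False, q: True, s: True, r: False, a: True, g: False, b: True

Unit clause (a) forces a = True.
Unit clause (~r) forces r = False.
Unit clause (b) forces b = True.
In (~a | ~b | q) only q is left, so q = True.
In (~a | ~h | ~q) only ~h is left, so h = False.
In (~a | ~g | ~q) only ~g is left, so g = False.
In (g | s) only s is left, so s = True.
All clauses satisfied.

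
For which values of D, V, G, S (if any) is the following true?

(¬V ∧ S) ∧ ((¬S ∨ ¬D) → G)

D=T; V=F; G=T; S=T

  ¬V ∧ S = True
    ¬V = True
  (¬S ∨ ¬D) → G = True
    ¬S ∨ ¬D = False
      ¬S = False
      ¬D = False
Both conjuncts True, so the formula holds.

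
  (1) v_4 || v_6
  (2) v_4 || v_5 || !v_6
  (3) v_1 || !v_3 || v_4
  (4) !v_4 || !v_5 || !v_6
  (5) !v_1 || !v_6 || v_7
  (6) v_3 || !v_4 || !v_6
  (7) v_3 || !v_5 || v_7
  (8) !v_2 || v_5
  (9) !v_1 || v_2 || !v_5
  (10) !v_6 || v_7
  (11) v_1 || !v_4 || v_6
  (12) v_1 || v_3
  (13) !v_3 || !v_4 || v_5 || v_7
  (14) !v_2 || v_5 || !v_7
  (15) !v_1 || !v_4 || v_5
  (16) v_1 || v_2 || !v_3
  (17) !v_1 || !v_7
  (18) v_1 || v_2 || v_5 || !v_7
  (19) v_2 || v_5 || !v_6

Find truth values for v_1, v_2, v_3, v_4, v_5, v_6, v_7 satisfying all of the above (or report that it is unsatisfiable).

Set v_1 = True.
  then (!v_1 || !v_7) forces v_7 = False.
  then (!v_1 || !v_6 || v_7) forces v_6 = False.
  then (v_4 || v_6) forces v_4 = True.
  then (!v_1 || !v_4 || v_5) forces v_5 = True.
  then (v_3 || !v_5 || v_7) forces v_3 = True.
  then (!v_1 || v_2 || !v_5) forces v_2 = True.
All clauses satisfied.

v_1: True, v_2: True, v_3: True, v_4: True, v_5: True, v_6: False, v_7: False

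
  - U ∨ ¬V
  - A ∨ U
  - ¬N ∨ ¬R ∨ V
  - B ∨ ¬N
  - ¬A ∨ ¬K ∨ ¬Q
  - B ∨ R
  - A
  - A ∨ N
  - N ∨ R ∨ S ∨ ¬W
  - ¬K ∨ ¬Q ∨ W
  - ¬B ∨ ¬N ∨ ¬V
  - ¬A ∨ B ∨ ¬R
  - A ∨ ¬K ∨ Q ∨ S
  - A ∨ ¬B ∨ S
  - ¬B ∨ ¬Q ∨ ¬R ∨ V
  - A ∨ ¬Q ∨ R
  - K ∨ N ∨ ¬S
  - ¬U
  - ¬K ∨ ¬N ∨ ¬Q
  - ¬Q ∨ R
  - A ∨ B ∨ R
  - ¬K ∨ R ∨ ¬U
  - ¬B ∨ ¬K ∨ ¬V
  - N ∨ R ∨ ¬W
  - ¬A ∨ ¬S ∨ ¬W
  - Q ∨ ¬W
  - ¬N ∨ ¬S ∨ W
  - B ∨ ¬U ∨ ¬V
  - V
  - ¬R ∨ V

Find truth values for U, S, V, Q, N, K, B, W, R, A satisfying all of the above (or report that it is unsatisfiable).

Case U = True:
  Clause (¬U) is falsified — contradiction.
Case U = False:
  (U ∨ ¬V) forces V = False.
  Clause (V) is falsified — contradiction.
Both cases fail, so the formula is unsatisfiable.

The formula is unsatisfiable.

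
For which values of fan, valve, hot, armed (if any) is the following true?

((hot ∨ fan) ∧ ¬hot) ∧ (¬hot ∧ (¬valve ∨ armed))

fan = True; valve = False; hot = False; armed = True

  (hot ∨ fan) ∧ ¬hot = True
    hot ∨ fan = True
    ¬hot = True
  ¬hot ∧ (¬valve ∨ armed) = True
    ¬hot = True
    ¬valve ∨ armed = True
      ¬valve = True
Both conjuncts True, so the formula holds.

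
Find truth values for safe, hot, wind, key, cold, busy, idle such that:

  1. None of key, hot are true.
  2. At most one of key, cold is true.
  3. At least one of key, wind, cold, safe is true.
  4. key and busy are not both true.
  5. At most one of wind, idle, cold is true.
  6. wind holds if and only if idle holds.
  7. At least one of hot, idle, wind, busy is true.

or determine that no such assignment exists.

safe = False, hot = False, wind = False, key = False, cold = True, busy = True, idle = False

  (1) {key, hot}: 0 true — none ✓
  (2) {key, cold}: 1 true — at most one ✓
  (3) {key, wind, cold, safe}: 1 true — at least one ✓
  (4) key=F, busy=T — not both ✓
  (5) {wind, idle, cold}: 1 true — at most one ✓
  (6) wind=F, idle=F — same ✓
  (7) {hot, idle, wind, busy}: 1 true — at least one ✓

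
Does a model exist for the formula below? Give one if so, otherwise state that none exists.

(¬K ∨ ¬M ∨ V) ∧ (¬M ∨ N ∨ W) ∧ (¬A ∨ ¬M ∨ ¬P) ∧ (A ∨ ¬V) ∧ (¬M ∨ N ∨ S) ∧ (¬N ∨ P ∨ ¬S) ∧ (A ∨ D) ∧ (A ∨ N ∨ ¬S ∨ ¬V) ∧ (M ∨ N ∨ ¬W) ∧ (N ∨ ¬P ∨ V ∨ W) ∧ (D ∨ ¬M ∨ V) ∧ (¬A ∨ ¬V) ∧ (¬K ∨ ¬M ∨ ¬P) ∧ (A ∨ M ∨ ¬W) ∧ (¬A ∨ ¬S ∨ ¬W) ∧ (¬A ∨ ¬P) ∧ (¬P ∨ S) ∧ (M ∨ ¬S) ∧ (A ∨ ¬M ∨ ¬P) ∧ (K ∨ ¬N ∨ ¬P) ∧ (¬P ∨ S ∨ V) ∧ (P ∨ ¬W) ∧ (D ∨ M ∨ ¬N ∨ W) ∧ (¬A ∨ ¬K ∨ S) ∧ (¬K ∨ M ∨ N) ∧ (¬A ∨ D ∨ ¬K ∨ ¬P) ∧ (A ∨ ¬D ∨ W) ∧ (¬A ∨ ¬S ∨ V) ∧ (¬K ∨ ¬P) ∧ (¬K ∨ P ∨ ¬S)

Set K = False.
Set A = True.
  then (¬A ∨ ¬V) forces V = False.
  then (¬A ∨ ¬P) forces P = False.
  then (P ∨ ¬W) forces W = False.
  then (¬A ∨ ¬S ∨ V) forces S = False.
Set N = True.
Try D = False:
  (D ∨ ¬M ∨ V) forces M = False.
  clause (D ∨ M ∨ ¬N ∨ W) is falsified — backtrack.
So D = True.
Set M = False.
All clauses satisfied.

K: False, A: True, N: True, W: False, D: True, V: False, M: False, S: False, P: False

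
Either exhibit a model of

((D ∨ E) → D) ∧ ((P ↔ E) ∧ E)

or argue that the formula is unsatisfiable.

E = True; P = True; D = True

  (D ∨ E) → D = True
    D ∨ E = True
  (P ↔ E) ∧ E = True
    P ↔ E = True
Both conjuncts True, so the formula holds.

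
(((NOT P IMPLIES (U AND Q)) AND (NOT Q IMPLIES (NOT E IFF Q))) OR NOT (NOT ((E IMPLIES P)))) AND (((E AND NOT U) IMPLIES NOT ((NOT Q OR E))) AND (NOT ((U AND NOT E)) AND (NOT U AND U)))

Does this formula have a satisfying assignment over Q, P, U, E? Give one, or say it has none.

The formula is unsatisfiable.

Case U = True: the conjunct NOT U is False.
Case U = False: the conjunct U is False.
Both cases fail — unsatisfiable.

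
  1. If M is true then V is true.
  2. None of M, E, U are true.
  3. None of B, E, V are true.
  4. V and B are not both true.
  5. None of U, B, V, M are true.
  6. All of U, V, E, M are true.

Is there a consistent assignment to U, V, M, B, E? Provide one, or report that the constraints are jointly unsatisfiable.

Case U = True:
  Constraint (2) is violated (U=T) — contradiction.
Case U = False:
  Constraint (6) is violated (U=F) — contradiction.
Both cases fail — unsatisfiable.

Unsatisfiable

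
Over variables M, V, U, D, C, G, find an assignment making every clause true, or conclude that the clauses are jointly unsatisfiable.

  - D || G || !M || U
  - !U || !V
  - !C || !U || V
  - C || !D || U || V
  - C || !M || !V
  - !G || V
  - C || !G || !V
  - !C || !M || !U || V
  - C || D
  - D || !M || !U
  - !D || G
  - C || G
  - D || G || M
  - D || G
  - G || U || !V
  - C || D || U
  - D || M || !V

Set M = True.
Try V = False:
  (!G || V) forces G = False.
  (!D || G) forces D = False.
  clause (D || G) is falsified — backtrack.
So V = True.
  then (!U || !V) forces U = False.
  then (C || !M || !V) forces C = True.
  then (G || U || !V) forces G = True.
Set D = True.
All clauses satisfied.

M = True, V = True, U = False, D = True, C = True, G = True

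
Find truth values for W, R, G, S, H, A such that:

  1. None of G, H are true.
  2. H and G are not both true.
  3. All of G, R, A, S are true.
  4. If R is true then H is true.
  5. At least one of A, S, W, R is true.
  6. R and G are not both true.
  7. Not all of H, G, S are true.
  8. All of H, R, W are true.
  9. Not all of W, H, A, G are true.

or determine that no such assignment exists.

No satisfying assignment exists.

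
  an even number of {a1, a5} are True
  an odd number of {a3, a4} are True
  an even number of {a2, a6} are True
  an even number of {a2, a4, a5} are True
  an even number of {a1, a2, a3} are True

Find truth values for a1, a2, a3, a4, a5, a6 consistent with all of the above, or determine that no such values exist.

The formula is unsatisfiable.

Adding constraints 1, 2, 4, 5 mod 2: every variable appears an even number of times on the left, so the left side is 0.
But the right sides sum to 1 (mod 2). 0 ≠ 1 — the system is inconsistent.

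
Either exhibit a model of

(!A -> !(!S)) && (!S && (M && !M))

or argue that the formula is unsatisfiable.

The formula is unsatisfiable.

Case M = True: the conjunct !M is False.
Case M = False: the conjunct M is False.
Both cases fail — unsatisfiable.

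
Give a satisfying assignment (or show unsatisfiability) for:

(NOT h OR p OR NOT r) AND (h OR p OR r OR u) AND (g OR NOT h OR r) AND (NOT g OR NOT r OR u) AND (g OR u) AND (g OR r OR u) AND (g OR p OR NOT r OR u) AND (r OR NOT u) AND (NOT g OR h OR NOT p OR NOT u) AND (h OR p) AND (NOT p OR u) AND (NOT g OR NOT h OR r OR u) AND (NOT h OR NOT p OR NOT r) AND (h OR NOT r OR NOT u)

UNSATISFIABLE

Case u = True:
  (r OR NOT u) forces r = True.
  (h OR NOT r OR NOT u) forces h = True.
  (NOT h OR p OR NOT r) forces p = True.
  Clause (NOT h OR NOT p OR NOT r) is falsified — contradiction.
Case u = False:
  (g OR u) forces g = True.
  (NOT g OR NOT r OR u) forces r = False.
  (NOT p OR u) forces p = False.
  (h OR p OR r OR u) forces h = True.
  Clause (NOT g OR NOT h OR r OR u) is falsified — contradiction.
Both cases fail, so the formula is unsatisfiable.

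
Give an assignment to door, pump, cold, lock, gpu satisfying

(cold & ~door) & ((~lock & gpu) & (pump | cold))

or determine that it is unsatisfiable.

door = False, pump = True, cold = True, lock = False, gpu = True

  cold & ~door = True
    ~door = True
  (~lock & gpu) & (pump | cold) = True
    ~lock & gpu = True
      ~lock = True
    pump | cold = True
Both conjuncts True, so the formula holds.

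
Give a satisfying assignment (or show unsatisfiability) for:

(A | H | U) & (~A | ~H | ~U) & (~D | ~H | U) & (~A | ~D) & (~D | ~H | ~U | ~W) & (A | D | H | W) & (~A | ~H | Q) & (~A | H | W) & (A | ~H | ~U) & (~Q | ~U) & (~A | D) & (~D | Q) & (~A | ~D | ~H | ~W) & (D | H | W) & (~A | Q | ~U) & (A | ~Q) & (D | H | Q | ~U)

A=F, Q=F, W=F, D=F, H=T, U=F

Try A = True:
  (~A | ~D) forces D = False.
  clause (~A | D) is falsified — backtrack.
So A = False.
  then (A | ~Q) forces Q = False.
  then (~D | Q) forces D = False.
Set W = False.
  then (A | D | H | W) forces H = True.
  then (A | ~H | ~U) forces U = False.
All clauses satisfied.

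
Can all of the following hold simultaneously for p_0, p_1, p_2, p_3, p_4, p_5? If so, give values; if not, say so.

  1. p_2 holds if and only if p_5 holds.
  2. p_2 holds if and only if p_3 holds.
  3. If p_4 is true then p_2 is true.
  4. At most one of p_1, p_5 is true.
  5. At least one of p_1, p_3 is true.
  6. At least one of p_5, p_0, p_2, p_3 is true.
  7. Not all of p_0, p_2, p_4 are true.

p_0 = True, p_1 = True, p_2 = False, p_3 = False, p_4 = False, p_5 = False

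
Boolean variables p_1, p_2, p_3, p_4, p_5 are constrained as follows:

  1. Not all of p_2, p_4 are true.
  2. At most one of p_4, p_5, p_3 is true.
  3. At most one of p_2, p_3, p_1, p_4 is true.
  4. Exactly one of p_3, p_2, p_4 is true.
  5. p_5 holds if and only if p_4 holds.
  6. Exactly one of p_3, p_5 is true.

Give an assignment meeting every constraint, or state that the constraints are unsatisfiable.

p_1: False, p_2: False, p_3: True, p_4: False, p_5: False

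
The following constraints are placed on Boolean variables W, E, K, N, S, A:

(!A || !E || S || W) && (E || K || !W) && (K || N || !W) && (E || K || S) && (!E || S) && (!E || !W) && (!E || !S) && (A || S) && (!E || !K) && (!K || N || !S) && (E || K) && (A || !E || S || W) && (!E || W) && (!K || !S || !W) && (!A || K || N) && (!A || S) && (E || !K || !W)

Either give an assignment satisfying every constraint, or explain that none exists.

W = False, E = False, K = True, N = True, S = True, A = False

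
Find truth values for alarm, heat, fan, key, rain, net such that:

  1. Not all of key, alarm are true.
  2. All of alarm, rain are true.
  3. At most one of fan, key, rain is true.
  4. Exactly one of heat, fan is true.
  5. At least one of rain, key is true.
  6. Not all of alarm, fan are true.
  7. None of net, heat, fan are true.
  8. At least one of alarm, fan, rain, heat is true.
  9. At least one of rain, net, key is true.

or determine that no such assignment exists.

Case fan = True:
  Constraint (7) is violated (fan=T) — contradiction.
Case fan = False:
  (2) forces alarm = True.
  (1) with alarm=T forces key = False.
  (2) forces rain = True.
  (4) with fan=F forces heat = True.
  Constraint (7) is violated (heat=T) — contradiction.
Both cases fail — unsatisfiable.

Unsatisfiable — no assignment works.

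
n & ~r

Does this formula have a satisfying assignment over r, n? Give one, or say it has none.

r = False, n = True

  ~r = True
Both conjuncts True, so the formula holds.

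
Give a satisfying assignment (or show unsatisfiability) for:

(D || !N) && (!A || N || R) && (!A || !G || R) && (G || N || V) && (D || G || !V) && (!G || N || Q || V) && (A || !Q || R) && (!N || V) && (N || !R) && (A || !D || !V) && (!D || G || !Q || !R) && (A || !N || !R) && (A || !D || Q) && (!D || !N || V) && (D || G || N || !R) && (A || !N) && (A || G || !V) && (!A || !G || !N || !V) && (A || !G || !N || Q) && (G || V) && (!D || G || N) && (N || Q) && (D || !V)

Set R = False.
Set D = True.
Try N = False:
  (!A || N || R) forces A = False.
  (A || !Q || R) forces Q = False.
  clause (A || !D || Q) is falsified — backtrack.
So N = True.
  then (!N || V) forces V = True.
  then (A || !D || !V) forces A = True.
  then (!A || !G || !N || !V) forces G = False.
Set Q = False.
All clauses satisfied.

R: False; D: True; N: True; V: True; Q: False; G: False; A: True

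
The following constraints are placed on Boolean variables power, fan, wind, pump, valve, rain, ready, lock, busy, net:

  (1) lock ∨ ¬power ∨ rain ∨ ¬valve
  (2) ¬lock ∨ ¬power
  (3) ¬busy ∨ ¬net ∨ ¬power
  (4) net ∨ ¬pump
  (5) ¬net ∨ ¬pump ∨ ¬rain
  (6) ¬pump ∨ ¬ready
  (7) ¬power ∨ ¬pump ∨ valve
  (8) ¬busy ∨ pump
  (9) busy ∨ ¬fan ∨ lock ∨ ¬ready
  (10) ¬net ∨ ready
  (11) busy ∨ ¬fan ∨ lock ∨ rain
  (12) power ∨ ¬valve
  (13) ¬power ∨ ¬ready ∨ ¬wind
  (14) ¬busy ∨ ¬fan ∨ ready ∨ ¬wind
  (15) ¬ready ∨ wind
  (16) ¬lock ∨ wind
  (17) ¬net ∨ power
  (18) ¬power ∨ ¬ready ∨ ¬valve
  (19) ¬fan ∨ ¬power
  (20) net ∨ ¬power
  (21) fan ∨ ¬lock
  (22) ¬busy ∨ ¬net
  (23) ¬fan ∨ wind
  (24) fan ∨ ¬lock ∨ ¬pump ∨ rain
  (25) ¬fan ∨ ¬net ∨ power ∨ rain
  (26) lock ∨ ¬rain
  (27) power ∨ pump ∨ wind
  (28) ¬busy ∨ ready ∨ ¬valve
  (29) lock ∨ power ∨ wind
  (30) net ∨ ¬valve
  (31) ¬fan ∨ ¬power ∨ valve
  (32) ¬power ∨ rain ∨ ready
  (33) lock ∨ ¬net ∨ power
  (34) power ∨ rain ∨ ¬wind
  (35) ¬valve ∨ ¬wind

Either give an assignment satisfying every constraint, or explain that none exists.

power = False, fan = True, wind = True, pump = False, valve = False, rain = True, ready = False, lock = True, busy = False, net = False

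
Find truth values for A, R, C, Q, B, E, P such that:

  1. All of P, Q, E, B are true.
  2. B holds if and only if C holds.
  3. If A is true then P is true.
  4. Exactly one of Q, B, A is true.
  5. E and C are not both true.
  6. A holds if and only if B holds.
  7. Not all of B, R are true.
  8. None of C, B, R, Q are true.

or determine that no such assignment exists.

Case Q = True:
  Constraint (8) is violated (Q=T) — contradiction.
Case Q = False:
  Constraint (1) is violated (Q=F) — contradiction.
Both cases fail — unsatisfiable.

Unsatisfiable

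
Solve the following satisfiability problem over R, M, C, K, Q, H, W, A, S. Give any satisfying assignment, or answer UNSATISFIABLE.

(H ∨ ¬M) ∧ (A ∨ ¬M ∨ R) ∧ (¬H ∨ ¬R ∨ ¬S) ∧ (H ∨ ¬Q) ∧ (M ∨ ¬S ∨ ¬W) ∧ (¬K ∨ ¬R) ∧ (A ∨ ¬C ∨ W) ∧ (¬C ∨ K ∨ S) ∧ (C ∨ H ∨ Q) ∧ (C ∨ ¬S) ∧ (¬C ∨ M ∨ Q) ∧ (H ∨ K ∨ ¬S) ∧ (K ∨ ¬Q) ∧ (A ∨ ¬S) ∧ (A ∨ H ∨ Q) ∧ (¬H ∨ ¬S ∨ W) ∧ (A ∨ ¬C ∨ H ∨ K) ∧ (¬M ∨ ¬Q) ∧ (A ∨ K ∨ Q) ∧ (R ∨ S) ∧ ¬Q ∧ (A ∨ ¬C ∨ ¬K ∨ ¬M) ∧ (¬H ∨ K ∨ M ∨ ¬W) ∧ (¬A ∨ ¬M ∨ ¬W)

R: True; M: True; C: False; K: False; Q: False; H: True; W: False; A: True; S: False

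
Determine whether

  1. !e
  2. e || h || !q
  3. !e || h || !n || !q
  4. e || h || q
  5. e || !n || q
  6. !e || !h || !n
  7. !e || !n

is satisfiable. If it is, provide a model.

Unit clause (!e) forces e = False.
Try h = False:
  (e || h || !q) forces q = False.
  clause (e || h || q) is falsified — backtrack.
So h = True.
Set q = True.
Set n = True.
All clauses satisfied.

h = True, e = False, q = True, n = True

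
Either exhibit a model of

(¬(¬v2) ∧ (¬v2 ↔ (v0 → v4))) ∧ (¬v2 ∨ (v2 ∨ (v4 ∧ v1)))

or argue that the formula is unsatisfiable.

v0 = True; v1 = False; v2 = True; v4 = False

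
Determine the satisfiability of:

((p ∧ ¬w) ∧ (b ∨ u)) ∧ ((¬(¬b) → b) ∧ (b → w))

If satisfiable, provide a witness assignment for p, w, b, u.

p = True, w = False, b = False, u = True

  (p ∧ ¬w) ∧ (b ∨ u) = True
    p ∧ ¬w = True
      ¬w = True
    b ∨ u = True
  (¬(¬b) → b) ∧ (b → w) = True
    ¬(¬b) → b = True
      ¬(¬b) = False
        ¬b = True
    b → w = True
Both conjuncts True, so the formula holds.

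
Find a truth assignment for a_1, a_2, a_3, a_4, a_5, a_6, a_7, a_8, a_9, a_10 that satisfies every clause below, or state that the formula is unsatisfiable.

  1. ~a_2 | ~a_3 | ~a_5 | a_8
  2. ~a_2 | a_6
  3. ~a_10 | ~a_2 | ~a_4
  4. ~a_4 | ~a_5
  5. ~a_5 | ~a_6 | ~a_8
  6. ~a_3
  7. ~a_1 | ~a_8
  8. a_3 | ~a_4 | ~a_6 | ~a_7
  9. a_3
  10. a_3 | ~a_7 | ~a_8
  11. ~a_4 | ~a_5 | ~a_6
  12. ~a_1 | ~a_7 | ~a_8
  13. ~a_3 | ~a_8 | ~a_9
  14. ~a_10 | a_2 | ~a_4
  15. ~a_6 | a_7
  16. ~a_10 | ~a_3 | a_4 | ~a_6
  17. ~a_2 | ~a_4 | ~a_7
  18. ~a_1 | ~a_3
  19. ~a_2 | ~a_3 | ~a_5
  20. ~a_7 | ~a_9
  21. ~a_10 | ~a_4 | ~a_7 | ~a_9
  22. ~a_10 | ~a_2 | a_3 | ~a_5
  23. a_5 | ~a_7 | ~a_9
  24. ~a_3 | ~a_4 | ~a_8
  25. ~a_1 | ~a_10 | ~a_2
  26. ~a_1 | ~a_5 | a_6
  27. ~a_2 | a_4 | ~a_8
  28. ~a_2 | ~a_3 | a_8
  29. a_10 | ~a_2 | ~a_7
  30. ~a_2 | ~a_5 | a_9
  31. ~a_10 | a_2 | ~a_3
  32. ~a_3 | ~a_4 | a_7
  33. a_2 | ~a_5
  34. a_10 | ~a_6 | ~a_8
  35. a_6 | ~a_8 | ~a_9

Case a_3 = True:
  Clause (~a_3) is falsified — contradiction.
Case a_3 = False:
  Clause (a_3) is falsified — contradiction.
Both cases fail, so the formula is unsatisfiable.

Unsatisfiable — no assignment works.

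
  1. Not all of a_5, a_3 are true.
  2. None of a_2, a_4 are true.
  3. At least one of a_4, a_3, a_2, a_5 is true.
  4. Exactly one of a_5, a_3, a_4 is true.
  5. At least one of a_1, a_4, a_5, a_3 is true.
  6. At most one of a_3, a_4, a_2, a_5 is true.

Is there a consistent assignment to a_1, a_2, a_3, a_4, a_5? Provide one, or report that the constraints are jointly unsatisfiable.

a_1: True, a_2: False, a_3: True, a_4: False, a_5: False

  (1) {a_5, a_3}: 1/2 true — not all ✓
  (2) {a_2, a_4}: 0 true — none ✓
  (3) {a_4, a_3, a_2, a_5}: 1 true — at least one ✓
  (4) {a_5, a_3, a_4}: 1 true — exactly one ✓
  (5) {a_1, a_4, a_5, a_3}: 2 true — at least one ✓
  (6) {a_3, a_4, a_2, a_5}: 1 true — at most one ✓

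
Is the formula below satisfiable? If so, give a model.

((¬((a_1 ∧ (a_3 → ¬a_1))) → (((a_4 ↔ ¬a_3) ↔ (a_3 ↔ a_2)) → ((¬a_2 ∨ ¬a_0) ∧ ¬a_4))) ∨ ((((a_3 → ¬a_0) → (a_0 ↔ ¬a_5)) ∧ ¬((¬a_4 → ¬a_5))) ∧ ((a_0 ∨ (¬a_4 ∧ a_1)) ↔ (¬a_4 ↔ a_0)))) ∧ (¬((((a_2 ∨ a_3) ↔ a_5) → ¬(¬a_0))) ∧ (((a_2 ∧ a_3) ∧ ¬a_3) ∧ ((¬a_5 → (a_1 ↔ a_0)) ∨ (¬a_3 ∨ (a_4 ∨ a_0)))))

UNSATISFIABLE

Case a_3 = True: the conjunct ¬a_3 is False.
Case a_3 = False: the conjunct a_3 is False.
Both cases fail — unsatisfiable.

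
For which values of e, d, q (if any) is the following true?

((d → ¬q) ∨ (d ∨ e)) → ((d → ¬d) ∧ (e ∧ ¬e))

Unsatisfiable

Case d = True: the formula becomes (¬q ∨ True) → (False ∧ (e ∧ ¬e)) = False.
Case d = False: the formula simplifies to e ∧ ¬e.
  e = True: the conjunct ¬e is False.
  e = False: the conjunct e is False.
Both cases fail — unsatisfiable.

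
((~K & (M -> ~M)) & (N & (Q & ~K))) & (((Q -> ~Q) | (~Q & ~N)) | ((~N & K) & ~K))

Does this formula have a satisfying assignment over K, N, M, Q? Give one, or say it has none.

No satisfying assignment exists.

Case N = True: the formula simplifies to ((~K & (M -> ~M)) & (Q & ~K)) & (Q -> ~Q).
  Q = True: the conjunct Q -> ~Q becomes True -> ~True = False.
  Q = False: the conjunct Q is False.
Case N = False: the conjunct N is False.
Both cases fail — unsatisfiable.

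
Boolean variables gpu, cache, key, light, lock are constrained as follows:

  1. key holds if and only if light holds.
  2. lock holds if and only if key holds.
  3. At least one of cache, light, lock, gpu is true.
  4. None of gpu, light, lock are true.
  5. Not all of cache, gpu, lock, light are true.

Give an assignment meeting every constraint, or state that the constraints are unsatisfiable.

gpu = False, cache = True, key = False, light = False, lock = False

  (1) key=F, light=F — same ✓
  (2) lock=F, key=F — same ✓
  (3) {cache, light, lock, gpu}: 1 true — at least one ✓
  (4) {gpu, light, lock}: 0 true — none ✓
  (5) {cache, gpu, lock, light}: 1/4 true — not all ✓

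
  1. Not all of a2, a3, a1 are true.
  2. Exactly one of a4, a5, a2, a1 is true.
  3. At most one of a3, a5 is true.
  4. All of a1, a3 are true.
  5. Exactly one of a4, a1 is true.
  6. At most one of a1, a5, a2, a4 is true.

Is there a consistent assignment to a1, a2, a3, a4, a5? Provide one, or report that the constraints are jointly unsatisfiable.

a1=T; a2=F; a3=T; a4=F; a5=F

  (1) {a2, a3, a1}: 2/3 true — not all ✓
  (2) {a4, a5, a2, a1}: 1 true — exactly one ✓
  (3) {a3, a5}: 1 true — at most one ✓
  (4) {a1, a3}: all 2 true ✓
  (5) {a4, a1}: 1 true — exactly one ✓
  (6) {a1, a5, a2, a4}: 1 true — at most one ✓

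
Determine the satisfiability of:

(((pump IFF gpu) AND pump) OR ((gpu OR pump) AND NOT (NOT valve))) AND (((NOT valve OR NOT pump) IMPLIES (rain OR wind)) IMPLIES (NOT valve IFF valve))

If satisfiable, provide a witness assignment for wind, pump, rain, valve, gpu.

wind=F, pump=F, rain=F, valve=T, gpu=T

  ((pump IFF gpu) AND pump) OR ((gpu OR pump) AND NOT (NOT valve)) = True
    (pump IFF gpu) AND pump = False
      pump IFF gpu = False
    (gpu OR pump) AND NOT (NOT valve) = True
      gpu OR pump = True
      NOT (NOT valve) = True
        NOT valve = False
  ((NOT valve OR NOT pump) IMPLIES (rain OR wind)) IMPLIES (NOT valve IFF valve) = True
    (NOT valve OR NOT pump) IMPLIES (rain OR wind) = False
      NOT valve OR NOT pump = True
        NOT valve = False
        NOT pump = True
      rain OR wind = False
    NOT valve IFF valve = False
      NOT valve = False
Both conjuncts True, so the formula holds.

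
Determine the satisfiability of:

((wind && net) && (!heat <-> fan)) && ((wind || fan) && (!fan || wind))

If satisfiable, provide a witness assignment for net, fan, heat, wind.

net=T, fan=T, heat=F, wind=T

  (wind && net) && (!heat <-> fan) = True
    wind && net = True
    !heat <-> fan = True
      !heat = True
  (wind || fan) && (!fan || wind) = True
    wind || fan = True
    !fan || wind = True
      !fan = False
Both conjuncts True, so the formula holds.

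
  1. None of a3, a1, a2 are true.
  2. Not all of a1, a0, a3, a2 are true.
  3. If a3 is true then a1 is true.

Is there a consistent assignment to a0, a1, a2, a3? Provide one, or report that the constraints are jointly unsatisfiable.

a0 = False; a1 = False; a2 = False; a3 = False

  (1) {a3, a1, a2}: 0 true — none ✓
  (2) {a1, a0, a3, a2}: 0/4 true — not all ✓
  (3) a3=F ⇒ a1: vacuous ✓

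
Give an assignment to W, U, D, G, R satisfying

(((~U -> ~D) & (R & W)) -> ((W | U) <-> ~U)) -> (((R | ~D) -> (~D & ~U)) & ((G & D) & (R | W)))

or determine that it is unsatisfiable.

W = True, U = True, D = False, G = True, R = True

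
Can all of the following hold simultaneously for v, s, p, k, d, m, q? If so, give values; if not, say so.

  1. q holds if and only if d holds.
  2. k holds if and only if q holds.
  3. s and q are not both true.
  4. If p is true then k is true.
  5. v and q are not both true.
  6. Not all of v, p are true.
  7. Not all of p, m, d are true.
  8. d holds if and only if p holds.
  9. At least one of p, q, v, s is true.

v: False, s: True, p: False, k: False, d: False, m: False, q: False

  (1) q=F, d=F — same ✓
  (2) k=F, q=F — same ✓
  (3) s=T, q=F — not both ✓
  (4) p=F ⇒ k: vacuous ✓
  (5) v=F, q=F — not both ✓
  (6) {v, p}: 0/2 true — not all ✓
  (7) {p, m, d}: 0/3 true — not all ✓
  (8) d=F, p=F — same ✓
  (9) {p, q, v, s}: 1 true — at least one ✓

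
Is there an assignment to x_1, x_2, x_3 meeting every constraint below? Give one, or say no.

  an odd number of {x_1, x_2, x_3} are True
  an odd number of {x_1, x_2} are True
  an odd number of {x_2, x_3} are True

x_1 = False, x_2 = True, x_3 = False

{x_1, x_2, x_3}: 1 true → odd ✓
{x_1, x_2}: 1 true → odd ✓
{x_2, x_3}: 1 true → odd ✓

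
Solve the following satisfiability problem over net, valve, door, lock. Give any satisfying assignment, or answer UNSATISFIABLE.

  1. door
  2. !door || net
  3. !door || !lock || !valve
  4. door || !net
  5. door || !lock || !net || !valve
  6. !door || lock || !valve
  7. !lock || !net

Unit clause (door) forces door = True.
In (!door || net) only net is left, so net = True.
In (!lock || !net) only !lock is left, so lock = False.
In (!door || lock || !valve) only !valve is left, so valve = False.
Check each clause:
  (door): door holds.
  (!door || net): net holds.
  (!door || !lock || !valve): !lock holds.
  (door || !net): door holds.
  (door || !lock || !net || !valve): door holds.
  (!door || lock || !valve): !valve holds.
  (!lock || !net): !lock holds.
All clauses satisfied.

net=T, valve=F, door=T, lock=F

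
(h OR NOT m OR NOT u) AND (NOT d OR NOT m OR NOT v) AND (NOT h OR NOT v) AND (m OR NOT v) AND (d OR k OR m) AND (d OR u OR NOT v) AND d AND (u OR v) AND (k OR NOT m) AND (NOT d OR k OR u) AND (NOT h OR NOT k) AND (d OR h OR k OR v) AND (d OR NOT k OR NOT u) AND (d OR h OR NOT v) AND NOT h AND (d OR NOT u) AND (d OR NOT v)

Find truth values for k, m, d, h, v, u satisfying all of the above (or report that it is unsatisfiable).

Unit clause (d) forces d = True.
Unit clause (NOT h) forces h = False.
Set k = True.
Set m = False.
  then (m OR NOT v) forces v = False.
  then (u OR v) forces u = True.
All clauses satisfied.

k: True; m: False; d: True; h: False; v: False; u: True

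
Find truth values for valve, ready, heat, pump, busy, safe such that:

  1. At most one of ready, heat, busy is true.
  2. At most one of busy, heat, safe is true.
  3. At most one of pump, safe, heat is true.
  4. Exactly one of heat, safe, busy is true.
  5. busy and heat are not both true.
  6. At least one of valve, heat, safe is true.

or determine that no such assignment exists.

valve=F, ready=T, heat=F, pump=F, busy=F, safe=T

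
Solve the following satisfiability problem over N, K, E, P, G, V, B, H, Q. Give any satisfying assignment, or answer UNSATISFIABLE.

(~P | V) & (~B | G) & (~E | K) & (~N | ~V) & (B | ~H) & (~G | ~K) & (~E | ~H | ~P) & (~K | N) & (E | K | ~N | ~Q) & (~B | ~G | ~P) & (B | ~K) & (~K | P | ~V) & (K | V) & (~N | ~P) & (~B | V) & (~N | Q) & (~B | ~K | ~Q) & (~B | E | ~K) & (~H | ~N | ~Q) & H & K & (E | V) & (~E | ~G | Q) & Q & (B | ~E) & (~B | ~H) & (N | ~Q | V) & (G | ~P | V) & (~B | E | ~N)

Case H = True:
  (B | ~H) forces B = True.
  Clause (~B | ~H) is falsified — contradiction.
Case H = False:
  Clause (H) is falsified — contradiction.
Both cases fail, so the formula is unsatisfiable.

Unsatisfiable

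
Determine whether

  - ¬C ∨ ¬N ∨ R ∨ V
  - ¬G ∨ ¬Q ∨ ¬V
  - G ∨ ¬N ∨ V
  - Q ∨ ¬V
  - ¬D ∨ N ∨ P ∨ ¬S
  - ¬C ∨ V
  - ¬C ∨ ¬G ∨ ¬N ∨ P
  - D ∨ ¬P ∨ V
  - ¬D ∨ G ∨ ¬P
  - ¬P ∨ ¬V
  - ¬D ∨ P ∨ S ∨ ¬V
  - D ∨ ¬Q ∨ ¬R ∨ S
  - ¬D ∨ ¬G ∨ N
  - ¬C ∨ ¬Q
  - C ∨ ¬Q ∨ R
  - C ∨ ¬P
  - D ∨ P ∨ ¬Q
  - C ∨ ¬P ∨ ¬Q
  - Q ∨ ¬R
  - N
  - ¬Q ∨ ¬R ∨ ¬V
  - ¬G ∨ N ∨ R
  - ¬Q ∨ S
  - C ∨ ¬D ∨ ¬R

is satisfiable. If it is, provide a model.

Unit clause (N) forces N = True.
Try R = True:
  (Q ∨ ¬R) forces Q = True.
  (¬C ∨ ¬Q) forces C = False.
  (C ∨ ¬P) forces P = False.
  (D ∨ P ∨ ¬Q) forces D = True.
  clause (C ∨ ¬D ∨ ¬R) is falsified — backtrack.
So R = False.
Try C = True:
  (¬C ∨ ¬N ∨ R ∨ V) forces V = True.
  (Q ∨ ¬V) forces Q = True.
  clause (¬C ∨ ¬Q) is falsified — backtrack.
So C = False.
  then (C ∨ ¬Q ∨ R) forces Q = False.
  then (C ∨ ¬P) forces P = False.
  then (Q ∨ ¬V) forces V = False.
  then (G ∨ ¬N ∨ V) forces G = True.
Set S = False.
Set D = False.
All clauses satisfied.

R = False, N = True, C = False, V = False, G = True, S = False, Q = False, D = False, P = False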